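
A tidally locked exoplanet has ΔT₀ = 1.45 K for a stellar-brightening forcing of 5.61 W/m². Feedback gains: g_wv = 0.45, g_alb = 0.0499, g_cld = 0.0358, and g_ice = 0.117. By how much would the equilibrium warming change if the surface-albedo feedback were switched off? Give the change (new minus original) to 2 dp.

Original: g = 0.6527, ΔT = 1.45/(1−0.6527) = 4.1751 K.
Without surface-albedo: g' = 0.6028, ΔT' = 1.45/(1−0.6028) = 3.6506 K.
Change = 3.6506 − 4.1751 = -0.52 K.

-0.52 K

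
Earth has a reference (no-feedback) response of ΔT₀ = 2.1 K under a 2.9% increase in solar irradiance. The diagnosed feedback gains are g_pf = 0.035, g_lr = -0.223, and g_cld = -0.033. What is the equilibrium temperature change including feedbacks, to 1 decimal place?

Total gain g = 0.035 − 0.223 − 0.033 = -0.221.
Amplification A = 1/(1 + 0.221) = 0.819.
ΔT = 2.1 × 0.819 = 1.7 K.

1.7 K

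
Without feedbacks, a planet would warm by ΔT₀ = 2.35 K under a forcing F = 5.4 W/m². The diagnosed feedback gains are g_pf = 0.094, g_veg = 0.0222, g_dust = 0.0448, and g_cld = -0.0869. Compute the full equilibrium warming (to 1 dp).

Total gain g = 0.094 + 0.0222 + 0.0448 − 0.0869 = 0.0741.
Amplification A = 1/(1 − 0.0741) = 1.08.
ΔT = 2.35 × 1.08 = 2.5 K.

2.5 K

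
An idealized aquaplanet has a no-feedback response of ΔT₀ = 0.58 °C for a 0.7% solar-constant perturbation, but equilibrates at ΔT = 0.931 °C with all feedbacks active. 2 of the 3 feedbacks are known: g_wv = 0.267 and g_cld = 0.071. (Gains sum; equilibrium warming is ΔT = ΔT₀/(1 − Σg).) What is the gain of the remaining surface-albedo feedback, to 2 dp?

0.04

Amplification A = ΔT/ΔT₀ = 0.931/0.58 = 1.605.
Total gain g = 1 − 1/A = 1 − 1/1.605 = 0.3769.
Known gains sum to 0.267 + 0.071 = 0.338.
g_alb = 0.3769 − 0.338 = 0.04.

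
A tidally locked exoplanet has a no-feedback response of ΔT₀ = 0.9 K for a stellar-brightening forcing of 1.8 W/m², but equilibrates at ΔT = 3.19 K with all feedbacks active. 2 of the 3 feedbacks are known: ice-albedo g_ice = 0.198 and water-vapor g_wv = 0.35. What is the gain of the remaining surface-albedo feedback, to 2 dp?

0.17

Amplification A = ΔT/ΔT₀ = 3.19/0.9 = 3.544.
Total gain g = 1 − 1/A = 1 − 1/3.544 = 0.7178.
Known gains sum to 0.198 + 0.35 = 0.548.
g_alb = 0.7178 − 0.548 = 0.17.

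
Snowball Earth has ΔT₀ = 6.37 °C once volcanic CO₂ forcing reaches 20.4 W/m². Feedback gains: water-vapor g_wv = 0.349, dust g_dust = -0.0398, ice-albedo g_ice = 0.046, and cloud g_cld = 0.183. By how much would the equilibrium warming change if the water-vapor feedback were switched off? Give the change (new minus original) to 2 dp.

-5.94 °C

Original: g = 0.5382, ΔT = 6.37/(1−0.5382) = 13.7939 °C.
Without water-vapor: g' = 0.1892, ΔT' = 6.37/(1−0.1892) = 7.8564 °C.
Change = 7.8564 − 13.7939 = -5.94 °C.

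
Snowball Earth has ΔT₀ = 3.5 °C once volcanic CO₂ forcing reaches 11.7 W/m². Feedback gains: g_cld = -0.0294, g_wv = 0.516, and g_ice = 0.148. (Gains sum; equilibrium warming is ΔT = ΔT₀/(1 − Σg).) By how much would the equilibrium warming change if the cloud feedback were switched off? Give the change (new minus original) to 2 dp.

0.84 °C

Original: g = 0.6346, ΔT = 3.5/(1−0.6346) = 9.5785 °C.
Without cloud: g' = 0.664, ΔT' = 3.5/(1−0.664) = 10.4167 °C.
Change = 10.4167 − 9.5785 = 0.84 °C.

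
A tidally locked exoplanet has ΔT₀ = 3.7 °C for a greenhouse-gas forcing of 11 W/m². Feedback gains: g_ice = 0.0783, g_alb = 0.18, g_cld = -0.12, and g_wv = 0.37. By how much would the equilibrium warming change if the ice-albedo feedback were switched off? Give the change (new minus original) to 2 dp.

Original: g = 0.5083, ΔT = 3.7/(1−0.5083) = 7.5249 °C.
Without ice-albedo: g' = 0.43, ΔT' = 3.7/(1−0.43) = 6.4912 °C.
Change = 6.4912 − 7.5249 = -1.03 °C.

-1.03 °C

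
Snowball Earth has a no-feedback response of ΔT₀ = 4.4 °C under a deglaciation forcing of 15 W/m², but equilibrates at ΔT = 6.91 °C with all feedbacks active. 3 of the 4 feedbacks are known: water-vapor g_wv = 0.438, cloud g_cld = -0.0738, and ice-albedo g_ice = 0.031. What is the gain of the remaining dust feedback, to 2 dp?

Amplification A = ΔT/ΔT₀ = 6.91/4.4 = 1.57.
Total gain g = 1 − 1/A = 1 − 1/1.57 = 0.3631.
Known gains sum to 0.438 − 0.0738 + 0.031 = 0.3952.
g_dust = 0.3631 − 0.3952 = -0.03.

-0.03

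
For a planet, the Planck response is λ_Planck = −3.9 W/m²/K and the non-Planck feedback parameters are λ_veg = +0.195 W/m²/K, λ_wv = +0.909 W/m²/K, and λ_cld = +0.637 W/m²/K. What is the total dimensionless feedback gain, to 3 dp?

Convert to gains: g_veg = 0.195/3.9 = 0.05; g_wv = 0.909/3.9 = 0.2331; g_cld = 0.637/3.9 = 0.1633.
Total gain g = 0.4464.

0.446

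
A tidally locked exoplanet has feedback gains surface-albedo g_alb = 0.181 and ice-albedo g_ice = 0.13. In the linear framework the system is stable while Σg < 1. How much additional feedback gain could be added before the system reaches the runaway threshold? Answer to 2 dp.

Current total gain = 0.181 + 0.13 = 0.311.
Margin to runaway = 1 − 0.311 = 0.69.

0.69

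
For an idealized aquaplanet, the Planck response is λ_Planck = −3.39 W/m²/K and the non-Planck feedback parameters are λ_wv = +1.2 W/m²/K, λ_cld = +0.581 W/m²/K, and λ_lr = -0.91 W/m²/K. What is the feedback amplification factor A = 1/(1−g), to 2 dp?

1.35

Convert to gains: g_wv = 1.2/3.39 = 0.354; g_cld = 0.581/3.39 = 0.1714; g_lr = -0.91/3.39 = -0.2684.
Total gain g = 0.257.
A = 1/(1 − 0.257) = 1.35.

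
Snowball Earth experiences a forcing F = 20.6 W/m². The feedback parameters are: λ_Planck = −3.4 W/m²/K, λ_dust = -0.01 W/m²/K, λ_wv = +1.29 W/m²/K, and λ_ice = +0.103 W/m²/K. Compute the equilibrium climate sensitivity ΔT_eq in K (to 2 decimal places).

Net feedback parameter λ = (−3.4) + (-0.01) + (+1.29) + (+0.103) = -2.017 W/m²/K.
ΔT = −F/λ = −20.6/(-2.017) = 10.21 K.

10.21 K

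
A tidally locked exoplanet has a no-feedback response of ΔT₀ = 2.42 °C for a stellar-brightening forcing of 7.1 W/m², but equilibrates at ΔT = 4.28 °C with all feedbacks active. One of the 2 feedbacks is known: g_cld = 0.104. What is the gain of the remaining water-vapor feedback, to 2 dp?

0.33

Amplification A = ΔT/ΔT₀ = 4.28/2.42 = 1.769.
Total gain g = 1 − 1/A = 1 − 1/1.769 = 0.4347.
The known gain is 0.104.
g_wv = 0.4347 − 0.104 = 0.33.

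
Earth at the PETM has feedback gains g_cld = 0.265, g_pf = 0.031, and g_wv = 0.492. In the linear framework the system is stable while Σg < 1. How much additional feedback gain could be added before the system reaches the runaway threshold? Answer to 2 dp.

0.21

Current total gain = 0.265 + 0.031 + 0.492 = 0.788.
Margin to runaway = 1 − 0.788 = 0.21.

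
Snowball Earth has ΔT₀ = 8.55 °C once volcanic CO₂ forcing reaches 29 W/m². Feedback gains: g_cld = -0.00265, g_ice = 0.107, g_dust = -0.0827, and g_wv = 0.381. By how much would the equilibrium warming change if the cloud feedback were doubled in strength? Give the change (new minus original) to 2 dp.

-0.06 °C

Original: g = 0.40265, ΔT = 8.55/(1−0.40265) = 14.3132 °C.
With doubled cloud: g' = 0.4, ΔT' = 8.55/(1−0.4) = 14.2500 °C.
Change = 14.2500 − 14.3132 = -0.06 °C.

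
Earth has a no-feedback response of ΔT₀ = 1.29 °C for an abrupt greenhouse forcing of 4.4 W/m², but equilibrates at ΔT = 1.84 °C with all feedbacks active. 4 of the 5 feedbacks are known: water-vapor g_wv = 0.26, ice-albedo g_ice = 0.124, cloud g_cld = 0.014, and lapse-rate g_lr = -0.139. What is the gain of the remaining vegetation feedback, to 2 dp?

Amplification A = ΔT/ΔT₀ = 1.84/1.29 = 1.426.
Total gain g = 1 − 1/A = 1 − 1/1.426 = 0.2987.
Known gains sum to 0.26 + 0.124 + 0.014 − 0.139 = 0.259.
g_veg = 0.2987 − 0.259 = 0.04.

0.04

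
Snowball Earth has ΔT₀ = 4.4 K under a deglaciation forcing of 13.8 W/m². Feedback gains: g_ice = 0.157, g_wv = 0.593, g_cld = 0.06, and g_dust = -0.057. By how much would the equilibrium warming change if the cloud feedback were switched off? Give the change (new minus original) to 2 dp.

-3.48 K

Original: g = 0.753, ΔT = 4.4/(1−0.753) = 17.8138 K.
Without cloud: g' = 0.693, ΔT' = 4.4/(1−0.693) = 14.3322 K.
Change = 14.3322 − 17.8138 = -3.48 K.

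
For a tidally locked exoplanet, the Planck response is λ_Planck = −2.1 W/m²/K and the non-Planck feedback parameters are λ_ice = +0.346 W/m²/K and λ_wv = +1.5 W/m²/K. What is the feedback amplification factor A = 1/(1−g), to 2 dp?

8.27

Convert to gains: g_ice = 0.346/2.1 = 0.1648; g_wv = 1.5/2.1 = 0.7143.
Total gain g = 0.8791.
A = 1/(1 − 0.8791) = 8.27.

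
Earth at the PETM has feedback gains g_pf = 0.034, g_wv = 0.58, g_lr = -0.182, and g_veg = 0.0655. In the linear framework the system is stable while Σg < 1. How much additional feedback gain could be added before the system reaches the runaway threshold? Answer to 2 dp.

0.50

Current total gain = 0.034 + 0.58 − 0.182 + 0.0655 = 0.4975.
Margin to runaway = 1 − 0.4975 = 0.50.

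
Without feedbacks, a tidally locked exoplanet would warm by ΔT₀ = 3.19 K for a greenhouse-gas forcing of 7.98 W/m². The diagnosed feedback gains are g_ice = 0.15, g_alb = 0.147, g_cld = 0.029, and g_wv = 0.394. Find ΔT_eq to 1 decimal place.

Total gain g = 0.15 + 0.147 + 0.029 + 0.394 = 0.72.
Amplification A = 1/(1 − 0.72) = 3.571.
ΔT = 3.19 × 3.571 = 11.4 K.

11.4 K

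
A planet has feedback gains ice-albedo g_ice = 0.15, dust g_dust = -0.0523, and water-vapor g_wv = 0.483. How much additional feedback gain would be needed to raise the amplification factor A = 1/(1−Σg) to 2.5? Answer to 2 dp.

0.02

Current total gain = 0.5807.
Target gain for A = 2.5: g* = 1 − 1/2.5 = 0.6.
Additional gain needed = 0.6 − 0.5807 = 0.02.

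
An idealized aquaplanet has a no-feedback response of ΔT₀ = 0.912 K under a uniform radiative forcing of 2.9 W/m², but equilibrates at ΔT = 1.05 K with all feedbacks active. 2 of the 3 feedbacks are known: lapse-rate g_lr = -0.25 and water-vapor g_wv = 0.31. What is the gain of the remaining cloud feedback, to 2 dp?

Amplification A = ΔT/ΔT₀ = 1.05/0.912 = 1.151.
Total gain g = 1 − 1/A = 1 − 1/1.151 = 0.1312.
Known gains sum to -0.25 + 0.31 = 0.06.
g_cld = 0.1312 − 0.06 = 0.07.

0.07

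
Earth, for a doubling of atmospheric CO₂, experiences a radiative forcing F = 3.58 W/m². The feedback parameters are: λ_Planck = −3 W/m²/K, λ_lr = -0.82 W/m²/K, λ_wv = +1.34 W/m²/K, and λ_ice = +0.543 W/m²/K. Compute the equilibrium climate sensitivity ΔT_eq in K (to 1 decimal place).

1.8 K

Net feedback parameter λ = (−3) + (-0.82) + (+1.34) + (+0.543) = -1.937 W/m²/K.
ΔT = −F/λ = −3.58/(-1.937) = 1.8 K.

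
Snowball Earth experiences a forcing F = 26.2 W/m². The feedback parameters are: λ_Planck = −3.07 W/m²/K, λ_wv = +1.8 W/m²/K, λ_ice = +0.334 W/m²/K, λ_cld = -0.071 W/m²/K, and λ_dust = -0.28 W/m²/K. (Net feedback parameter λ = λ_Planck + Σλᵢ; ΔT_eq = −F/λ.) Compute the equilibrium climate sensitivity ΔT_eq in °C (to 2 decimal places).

Net feedback parameter λ = (−3.07) + (+1.8) + (+0.334) + (-0.071) + (-0.28) = -1.287 W/m²/K.
ΔT = −F/λ = −26.2/(-1.287) = 20.36 °C.

20.36 °C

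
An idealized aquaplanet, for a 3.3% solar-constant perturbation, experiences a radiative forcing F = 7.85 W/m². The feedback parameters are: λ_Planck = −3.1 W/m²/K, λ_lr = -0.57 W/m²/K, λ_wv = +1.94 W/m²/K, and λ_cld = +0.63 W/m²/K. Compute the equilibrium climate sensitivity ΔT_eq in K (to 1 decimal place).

Net feedback parameter λ = (−3.1) + (-0.57) + (+1.94) + (+0.63) = -1.1 W/m²/K.
ΔT = −F/λ = −7.85/(-1.1) = 7.1 K.

7.1 K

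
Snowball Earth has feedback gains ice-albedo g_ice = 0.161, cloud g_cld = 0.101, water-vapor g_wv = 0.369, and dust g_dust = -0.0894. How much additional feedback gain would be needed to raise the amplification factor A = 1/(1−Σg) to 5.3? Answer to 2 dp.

Current total gain = 0.5416.
Target gain for A = 5.3: g* = 1 − 1/5.3 = 0.8113.
Additional gain needed = 0.8113 − 0.5416 = 0.27.

0.27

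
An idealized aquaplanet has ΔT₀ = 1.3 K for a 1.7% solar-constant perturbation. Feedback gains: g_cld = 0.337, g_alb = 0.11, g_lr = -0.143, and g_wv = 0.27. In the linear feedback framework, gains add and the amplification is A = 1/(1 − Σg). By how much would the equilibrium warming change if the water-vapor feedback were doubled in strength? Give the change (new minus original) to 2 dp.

5.28 K

Original: g = 0.574, ΔT = 1.3/(1−0.574) = 3.0516 K.
With doubled water-vapor: g' = 0.844, ΔT' = 1.3/(1−0.844) = 8.3333 K.
Change = 8.3333 − 3.0516 = 5.28 K.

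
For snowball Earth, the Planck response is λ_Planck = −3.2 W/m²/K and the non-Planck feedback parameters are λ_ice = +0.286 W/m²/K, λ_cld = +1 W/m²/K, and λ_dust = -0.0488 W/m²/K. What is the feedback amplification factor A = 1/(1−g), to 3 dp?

1.630

Convert to gains: g_ice = 0.286/3.2 = 0.08937; g_cld = 1/3.2 = 0.3125; g_dust = -0.0488/3.2 = -0.01525.
Total gain g = 0.38662.
A = 1/(1 − 0.38662) = 1.630.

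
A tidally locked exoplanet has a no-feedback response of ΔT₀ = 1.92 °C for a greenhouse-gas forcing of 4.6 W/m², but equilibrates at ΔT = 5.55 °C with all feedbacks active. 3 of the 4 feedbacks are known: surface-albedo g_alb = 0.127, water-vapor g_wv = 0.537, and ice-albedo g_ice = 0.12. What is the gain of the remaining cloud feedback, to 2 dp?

Amplification A = ΔT/ΔT₀ = 5.55/1.92 = 2.891.
Total gain g = 1 − 1/A = 1 − 1/2.891 = 0.6541.
Known gains sum to 0.127 + 0.537 + 0.12 = 0.784.
g_cld = 0.6541 − 0.784 = -0.13.

-0.13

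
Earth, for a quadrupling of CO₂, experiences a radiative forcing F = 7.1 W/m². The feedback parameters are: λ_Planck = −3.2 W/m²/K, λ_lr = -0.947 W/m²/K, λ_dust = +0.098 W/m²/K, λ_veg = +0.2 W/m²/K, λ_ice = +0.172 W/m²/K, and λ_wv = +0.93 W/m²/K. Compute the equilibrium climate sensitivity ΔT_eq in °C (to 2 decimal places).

2.58 °C

Net feedback parameter λ = (−3.2) + (-0.947) + (+0.098) + (+0.2) + (+0.172) + (+0.93) = -2.747 W/m²/K.
ΔT = −F/λ = −7.1/(-2.747) = 2.58 °C.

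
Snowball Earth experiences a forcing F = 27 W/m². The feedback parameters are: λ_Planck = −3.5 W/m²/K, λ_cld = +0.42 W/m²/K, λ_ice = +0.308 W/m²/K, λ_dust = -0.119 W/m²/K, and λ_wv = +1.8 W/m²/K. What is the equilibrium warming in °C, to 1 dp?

24.7 °C

Net feedback parameter λ = (−3.5) + (+0.42) + (+0.308) + (-0.119) + (+1.8) = -1.091 W/m²/K.
ΔT = −F/λ = −27/(-1.091) = 24.7 °C.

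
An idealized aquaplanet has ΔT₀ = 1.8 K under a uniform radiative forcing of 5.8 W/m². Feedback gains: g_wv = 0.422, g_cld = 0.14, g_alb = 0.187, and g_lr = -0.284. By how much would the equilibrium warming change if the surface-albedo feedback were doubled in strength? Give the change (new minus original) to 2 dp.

1.81 K

Original: g = 0.465, ΔT = 1.8/(1−0.465) = 3.3645 K.
With doubled surface-albedo: g' = 0.652, ΔT' = 1.8/(1−0.652) = 5.1724 K.
Change = 5.1724 − 3.3645 = 1.81 K.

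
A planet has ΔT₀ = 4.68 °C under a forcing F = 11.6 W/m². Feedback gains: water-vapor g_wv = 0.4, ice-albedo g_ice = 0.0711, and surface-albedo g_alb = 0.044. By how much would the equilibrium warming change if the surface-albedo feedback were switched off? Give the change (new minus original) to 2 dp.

-0.80 °C

Original: g = 0.5151, ΔT = 4.68/(1−0.5151) = 9.6515 °C.
Without surface-albedo: g' = 0.4711, ΔT' = 4.68/(1−0.4711) = 8.8486 °C.
Change = 8.8486 − 9.6515 = -0.80 °C.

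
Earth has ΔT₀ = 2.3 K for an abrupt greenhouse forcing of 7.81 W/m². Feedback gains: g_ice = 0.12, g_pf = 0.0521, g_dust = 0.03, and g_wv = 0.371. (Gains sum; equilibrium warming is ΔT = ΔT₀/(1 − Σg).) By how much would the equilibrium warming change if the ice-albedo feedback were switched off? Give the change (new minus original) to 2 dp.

Original: g = 0.5731, ΔT = 2.3/(1−0.5731) = 5.3877 K.
Without ice-albedo: g' = 0.4531, ΔT' = 2.3/(1−0.4531) = 4.2055 K.
Change = 4.2055 − 5.3877 = -1.18 K.

-1.18 K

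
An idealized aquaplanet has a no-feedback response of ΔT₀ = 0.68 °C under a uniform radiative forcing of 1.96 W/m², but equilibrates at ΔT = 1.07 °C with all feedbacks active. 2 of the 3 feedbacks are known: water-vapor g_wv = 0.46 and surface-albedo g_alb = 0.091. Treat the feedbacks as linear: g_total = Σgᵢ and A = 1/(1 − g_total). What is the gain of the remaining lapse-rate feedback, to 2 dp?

-0.19

Amplification A = ΔT/ΔT₀ = 1.07/0.68 = 1.574.
Total gain g = 1 − 1/A = 1 − 1/1.574 = 0.3647.
Known gains sum to 0.46 + 0.091 = 0.551.
g_lr = 0.3647 − 0.551 = -0.19.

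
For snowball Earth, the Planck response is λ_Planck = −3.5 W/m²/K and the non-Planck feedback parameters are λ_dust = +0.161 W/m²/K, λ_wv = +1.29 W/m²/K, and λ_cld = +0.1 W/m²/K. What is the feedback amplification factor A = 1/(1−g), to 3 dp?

1.796

Convert to gains: g_dust = 0.161/3.5 = 0.046; g_wv = 1.29/3.5 = 0.3686; g_cld = 0.1/3.5 = 0.02857.
Total gain g = 0.44317.
A = 1/(1 − 0.44317) = 1.796.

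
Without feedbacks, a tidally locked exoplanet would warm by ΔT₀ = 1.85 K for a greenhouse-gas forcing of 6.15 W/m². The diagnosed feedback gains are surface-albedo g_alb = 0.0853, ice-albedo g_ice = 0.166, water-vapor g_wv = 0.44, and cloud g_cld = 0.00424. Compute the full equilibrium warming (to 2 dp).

Total gain g = 0.0853 + 0.166 + 0.44 + 0.00424 = 0.69554.
Amplification A = 1/(1 − 0.69554) = 3.285.
ΔT = 1.85 × 3.285 = 6.08 K.

6.08 K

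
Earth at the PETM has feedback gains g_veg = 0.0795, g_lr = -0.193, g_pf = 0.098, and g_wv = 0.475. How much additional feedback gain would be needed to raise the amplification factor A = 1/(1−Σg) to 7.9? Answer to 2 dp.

Current total gain = 0.4595.
Target gain for A = 7.9: g* = 1 − 1/7.9 = 0.8734.
Additional gain needed = 0.8734 − 0.4595 = 0.41.

0.41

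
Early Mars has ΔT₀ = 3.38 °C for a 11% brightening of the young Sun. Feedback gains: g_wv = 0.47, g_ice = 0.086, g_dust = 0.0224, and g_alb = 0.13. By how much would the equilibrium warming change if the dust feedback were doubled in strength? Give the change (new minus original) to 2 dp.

Original: g = 0.7084, ΔT = 3.38/(1−0.7084) = 11.5912 °C.
With doubled dust: g' = 0.7308, ΔT' = 3.38/(1−0.7308) = 12.5557 °C.
Change = 12.5557 − 11.5912 = 0.96 °C.

0.96 °C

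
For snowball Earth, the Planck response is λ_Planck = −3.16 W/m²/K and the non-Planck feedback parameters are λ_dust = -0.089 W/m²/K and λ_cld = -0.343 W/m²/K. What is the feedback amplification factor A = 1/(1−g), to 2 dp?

Convert to gains: g_dust = -0.089/3.16 = -0.02816; g_cld = -0.343/3.16 = -0.1085.
Total gain g = -0.13666.
A = 1/(1 + 0.13666) = 0.88.

0.88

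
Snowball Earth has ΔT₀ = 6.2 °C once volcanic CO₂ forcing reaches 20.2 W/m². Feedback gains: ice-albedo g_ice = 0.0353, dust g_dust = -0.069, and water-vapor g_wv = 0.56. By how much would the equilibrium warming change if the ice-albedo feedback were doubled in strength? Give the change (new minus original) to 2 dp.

Original: g = 0.5263, ΔT = 6.2/(1−0.5263) = 13.0885 °C.
With doubled ice-albedo: g' = 0.5616, ΔT' = 6.2/(1−0.5616) = 14.1423 °C.
Change = 14.1423 − 13.0885 = 1.05 °C.

1.05 °C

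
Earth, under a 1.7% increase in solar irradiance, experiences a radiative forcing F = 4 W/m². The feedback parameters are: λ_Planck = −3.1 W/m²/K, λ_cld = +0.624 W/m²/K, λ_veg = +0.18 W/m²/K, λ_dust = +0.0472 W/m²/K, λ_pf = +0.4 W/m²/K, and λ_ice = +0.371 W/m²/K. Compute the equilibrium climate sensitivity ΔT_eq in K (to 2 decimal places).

2.71 K

Net feedback parameter λ = (−3.1) + (+0.624) + (+0.18) + (+0.0472) + (+0.4) + (+0.371) = -1.4778 W/m²/K.
ΔT = −F/λ = −4/(-1.4778) = 2.71 K.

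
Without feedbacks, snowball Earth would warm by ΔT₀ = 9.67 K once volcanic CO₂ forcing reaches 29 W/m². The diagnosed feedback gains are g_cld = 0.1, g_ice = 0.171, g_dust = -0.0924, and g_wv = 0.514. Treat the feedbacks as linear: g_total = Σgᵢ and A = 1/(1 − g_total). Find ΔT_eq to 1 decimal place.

Total gain g = 0.1 + 0.171 − 0.0924 + 0.514 = 0.6926.
Amplification A = 1/(1 − 0.6926) = 3.253.
ΔT = 9.67 × 3.253 = 31.5 K.

31.5 K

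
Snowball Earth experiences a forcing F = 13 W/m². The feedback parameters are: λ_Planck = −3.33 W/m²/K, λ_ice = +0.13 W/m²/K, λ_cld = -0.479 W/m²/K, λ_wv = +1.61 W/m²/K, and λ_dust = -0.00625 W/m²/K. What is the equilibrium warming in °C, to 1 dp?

6.3 °C

Net feedback parameter λ = (−3.33) + (+0.13) + (-0.479) + (+1.61) + (-0.00625) = -2.07525 W/m²/K.
ΔT = −F/λ = −13/(-2.07525) = 6.3 °C.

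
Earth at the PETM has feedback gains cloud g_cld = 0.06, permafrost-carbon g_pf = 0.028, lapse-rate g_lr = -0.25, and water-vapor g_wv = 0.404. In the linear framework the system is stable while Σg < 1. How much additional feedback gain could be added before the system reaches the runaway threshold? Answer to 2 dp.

Current total gain = 0.06 + 0.028 − 0.25 + 0.404 = 0.242.
Margin to runaway = 1 − 0.242 = 0.76.

0.76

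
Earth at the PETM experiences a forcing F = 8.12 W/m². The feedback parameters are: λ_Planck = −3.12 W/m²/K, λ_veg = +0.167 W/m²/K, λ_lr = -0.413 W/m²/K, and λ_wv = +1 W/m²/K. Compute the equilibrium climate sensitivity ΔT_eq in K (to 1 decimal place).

Net feedback parameter λ = (−3.12) + (+0.167) + (-0.413) + (+1) = -2.366 W/m²/K.
ΔT = −F/λ = −8.12/(-2.366) = 3.4 K.

3.4 K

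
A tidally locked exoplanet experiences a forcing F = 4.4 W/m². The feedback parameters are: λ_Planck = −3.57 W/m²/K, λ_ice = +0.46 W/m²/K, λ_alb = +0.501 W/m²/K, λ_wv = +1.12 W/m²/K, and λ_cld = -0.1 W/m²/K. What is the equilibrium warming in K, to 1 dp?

2.8 K

Net feedback parameter λ = (−3.57) + (+0.46) + (+0.501) + (+1.12) + (-0.1) = -1.589 W/m²/K.
ΔT = −F/λ = −4.4/(-1.589) = 2.8 K.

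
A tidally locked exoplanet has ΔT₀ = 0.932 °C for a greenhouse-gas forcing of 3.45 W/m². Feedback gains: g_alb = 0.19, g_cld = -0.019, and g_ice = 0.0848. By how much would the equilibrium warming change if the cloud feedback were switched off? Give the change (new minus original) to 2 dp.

Original: g = 0.2558, ΔT = 0.932/(1−0.2558) = 1.2524 °C.
Without cloud: g' = 0.2748, ΔT' = 0.932/(1−0.2748) = 1.2852 °C.
Change = 1.2852 − 1.2524 = 0.03 °C.

0.03 °C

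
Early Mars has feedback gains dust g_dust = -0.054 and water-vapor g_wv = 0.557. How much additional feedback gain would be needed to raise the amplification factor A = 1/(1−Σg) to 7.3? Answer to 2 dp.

Current total gain = 0.503.
Target gain for A = 7.3: g* = 1 − 1/7.3 = 0.863.
Additional gain needed = 0.863 − 0.503 = 0.36.

0.36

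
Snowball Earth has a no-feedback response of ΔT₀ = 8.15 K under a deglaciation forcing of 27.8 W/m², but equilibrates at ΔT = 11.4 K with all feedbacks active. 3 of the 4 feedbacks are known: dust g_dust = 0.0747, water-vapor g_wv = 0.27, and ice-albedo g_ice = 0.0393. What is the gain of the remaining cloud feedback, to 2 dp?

Amplification A = ΔT/ΔT₀ = 11.4/8.15 = 1.399.
Total gain g = 1 − 1/A = 1 − 1/1.399 = 0.2852.
Known gains sum to 0.0747 + 0.27 + 0.0393 = 0.384.
g_cld = 0.2852 − 0.384 = -0.10.

-0.10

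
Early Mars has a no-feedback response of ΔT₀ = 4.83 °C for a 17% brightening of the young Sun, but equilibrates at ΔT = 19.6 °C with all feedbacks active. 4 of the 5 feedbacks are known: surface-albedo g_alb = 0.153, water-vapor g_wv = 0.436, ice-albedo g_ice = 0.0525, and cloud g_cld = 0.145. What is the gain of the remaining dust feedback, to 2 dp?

-0.03

Amplification A = ΔT/ΔT₀ = 19.6/4.83 = 4.058.
Total gain g = 1 − 1/A = 1 − 1/4.058 = 0.7536.
Known gains sum to 0.153 + 0.436 + 0.0525 + 0.145 = 0.7865.
g_dust = 0.7536 − 0.7865 = -0.03.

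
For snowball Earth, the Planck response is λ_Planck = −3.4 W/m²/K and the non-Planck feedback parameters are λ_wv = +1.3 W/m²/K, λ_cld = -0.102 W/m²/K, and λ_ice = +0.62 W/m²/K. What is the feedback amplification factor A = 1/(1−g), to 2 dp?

Convert to gains: g_wv = 1.3/3.4 = 0.3824; g_cld = -0.102/3.4 = -0.03; g_ice = 0.62/3.4 = 0.1824.
Total gain g = 0.5348.
A = 1/(1 − 0.5348) = 2.15.

2.15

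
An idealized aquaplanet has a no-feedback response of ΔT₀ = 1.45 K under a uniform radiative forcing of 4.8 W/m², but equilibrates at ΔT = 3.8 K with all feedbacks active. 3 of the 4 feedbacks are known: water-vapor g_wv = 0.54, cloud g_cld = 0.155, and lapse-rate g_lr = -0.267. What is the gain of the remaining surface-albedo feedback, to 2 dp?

Amplification A = ΔT/ΔT₀ = 3.8/1.45 = 2.621.
Total gain g = 1 − 1/A = 1 − 1/2.621 = 0.6185.
Known gains sum to 0.54 + 0.155 − 0.267 = 0.428.
g_alb = 0.6185 − 0.428 = 0.19.

0.19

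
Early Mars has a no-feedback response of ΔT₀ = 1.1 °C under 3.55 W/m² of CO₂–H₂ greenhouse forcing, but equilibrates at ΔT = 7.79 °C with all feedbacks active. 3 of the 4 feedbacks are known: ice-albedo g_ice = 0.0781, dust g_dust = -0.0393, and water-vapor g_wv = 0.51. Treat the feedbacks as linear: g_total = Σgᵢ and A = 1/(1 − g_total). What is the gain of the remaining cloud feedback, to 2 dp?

Amplification A = ΔT/ΔT₀ = 7.79/1.1 = 7.082.
Total gain g = 1 − 1/A = 1 − 1/7.082 = 0.8588.
Known gains sum to 0.0781 − 0.0393 + 0.51 = 0.5488.
g_cld = 0.8588 − 0.5488 = 0.31.

0.31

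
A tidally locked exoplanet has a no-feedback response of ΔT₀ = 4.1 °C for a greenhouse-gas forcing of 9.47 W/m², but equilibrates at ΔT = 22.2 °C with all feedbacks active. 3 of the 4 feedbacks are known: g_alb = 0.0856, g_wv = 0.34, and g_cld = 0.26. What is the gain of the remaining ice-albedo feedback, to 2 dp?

0.13

Amplification A = ΔT/ΔT₀ = 22.2/4.1 = 5.415.
Total gain g = 1 − 1/A = 1 − 1/5.415 = 0.8153.
Known gains sum to 0.0856 + 0.34 + 0.26 = 0.6856.
g_ice = 0.8153 − 0.6856 = 0.13.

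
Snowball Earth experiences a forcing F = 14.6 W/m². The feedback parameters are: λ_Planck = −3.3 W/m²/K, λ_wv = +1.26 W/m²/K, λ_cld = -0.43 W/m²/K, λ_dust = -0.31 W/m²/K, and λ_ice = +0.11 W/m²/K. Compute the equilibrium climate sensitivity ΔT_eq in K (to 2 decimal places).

5.47 K

Net feedback parameter λ = (−3.3) + (+1.26) + (-0.43) + (-0.31) + (+0.11) = -2.67 W/m²/K.
ΔT = −F/λ = −14.6/(-2.67) = 5.47 K.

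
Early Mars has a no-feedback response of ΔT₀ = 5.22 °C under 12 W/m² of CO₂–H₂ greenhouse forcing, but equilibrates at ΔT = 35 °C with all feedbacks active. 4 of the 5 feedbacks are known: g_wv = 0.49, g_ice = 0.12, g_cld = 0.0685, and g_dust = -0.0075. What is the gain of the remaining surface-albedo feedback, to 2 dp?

Amplification A = ΔT/ΔT₀ = 35/5.22 = 6.705.
Total gain g = 1 − 1/A = 1 − 1/6.705 = 0.8509.
Known gains sum to 0.49 + 0.12 + 0.0685 − 0.0075 = 0.671.
g_alb = 0.8509 − 0.671 = 0.18.

0.18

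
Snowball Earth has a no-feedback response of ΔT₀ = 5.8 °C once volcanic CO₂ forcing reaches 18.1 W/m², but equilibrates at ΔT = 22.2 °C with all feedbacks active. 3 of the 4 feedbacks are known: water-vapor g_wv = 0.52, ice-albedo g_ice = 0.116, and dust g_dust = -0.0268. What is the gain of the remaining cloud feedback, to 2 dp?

Amplification A = ΔT/ΔT₀ = 22.2/5.8 = 3.828.
Total gain g = 1 − 1/A = 1 − 1/3.828 = 0.7388.
Known gains sum to 0.52 + 0.116 − 0.0268 = 0.6092.
g_cld = 0.7388 − 0.6092 = 0.13.

0.13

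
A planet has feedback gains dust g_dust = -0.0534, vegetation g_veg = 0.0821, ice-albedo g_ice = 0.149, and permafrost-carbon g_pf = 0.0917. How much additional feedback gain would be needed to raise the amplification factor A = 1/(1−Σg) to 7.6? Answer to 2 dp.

Current total gain = 0.2694.
Target gain for A = 7.6: g* = 1 − 1/7.6 = 0.8684.
Additional gain needed = 0.8684 − 0.2694 = 0.60.

0.60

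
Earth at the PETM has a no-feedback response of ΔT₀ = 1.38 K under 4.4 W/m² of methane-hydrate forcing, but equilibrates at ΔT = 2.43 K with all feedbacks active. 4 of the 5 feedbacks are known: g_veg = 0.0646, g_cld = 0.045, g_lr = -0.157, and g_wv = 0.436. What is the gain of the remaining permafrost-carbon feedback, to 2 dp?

0.04

Amplification A = ΔT/ΔT₀ = 2.43/1.38 = 1.761.
Total gain g = 1 − 1/A = 1 − 1/1.761 = 0.4321.
Known gains sum to 0.0646 + 0.045 − 0.157 + 0.436 = 0.3886.
g_pf = 0.4321 − 0.3886 = 0.04.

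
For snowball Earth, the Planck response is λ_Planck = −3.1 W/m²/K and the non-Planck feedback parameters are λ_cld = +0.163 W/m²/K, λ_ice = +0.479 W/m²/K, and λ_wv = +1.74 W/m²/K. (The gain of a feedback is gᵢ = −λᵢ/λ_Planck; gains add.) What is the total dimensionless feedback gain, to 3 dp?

Convert to gains: g_cld = 0.163/3.1 = 0.05258; g_ice = 0.479/3.1 = 0.1545; g_wv = 1.74/3.1 = 0.5613.
Total gain g = 0.76838.

0.768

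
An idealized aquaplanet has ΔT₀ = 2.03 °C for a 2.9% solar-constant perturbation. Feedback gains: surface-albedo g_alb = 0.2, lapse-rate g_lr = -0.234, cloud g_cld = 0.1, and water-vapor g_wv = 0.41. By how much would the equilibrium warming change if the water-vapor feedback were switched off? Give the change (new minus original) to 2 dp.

-1.70 °C

Original: g = 0.476, ΔT = 2.03/(1−0.476) = 3.8740 °C.
Without water-vapor: g' = 0.066, ΔT' = 2.03/(1−0.066) = 2.1734 °C.
Change = 2.1734 − 3.8740 = -1.70 °C.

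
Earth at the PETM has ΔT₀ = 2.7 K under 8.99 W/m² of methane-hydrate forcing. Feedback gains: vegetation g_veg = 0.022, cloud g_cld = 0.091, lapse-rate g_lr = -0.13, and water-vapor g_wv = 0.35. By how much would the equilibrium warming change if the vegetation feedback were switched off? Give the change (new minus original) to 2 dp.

Original: g = 0.333, ΔT = 2.7/(1−0.333) = 4.0480 K.
Without vegetation: g' = 0.311, ΔT' = 2.7/(1−0.311) = 3.9187 K.
Change = 3.9187 − 4.0480 = -0.13 K.

-0.13 K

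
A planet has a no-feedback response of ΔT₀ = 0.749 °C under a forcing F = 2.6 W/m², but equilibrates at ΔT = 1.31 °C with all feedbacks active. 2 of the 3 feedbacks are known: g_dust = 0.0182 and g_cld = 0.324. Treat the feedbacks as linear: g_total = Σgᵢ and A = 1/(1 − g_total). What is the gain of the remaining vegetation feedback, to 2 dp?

0.09

Amplification A = ΔT/ΔT₀ = 1.31/0.749 = 1.749.
Total gain g = 1 − 1/A = 1 − 1/1.749 = 0.4282.
Known gains sum to 0.0182 + 0.324 = 0.3422.
g_veg = 0.4282 − 0.3422 = 0.09.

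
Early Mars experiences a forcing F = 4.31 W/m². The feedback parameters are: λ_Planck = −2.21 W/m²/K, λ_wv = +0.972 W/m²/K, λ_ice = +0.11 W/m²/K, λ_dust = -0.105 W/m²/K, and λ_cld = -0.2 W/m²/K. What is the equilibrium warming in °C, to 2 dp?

3.01 °C

Net feedback parameter λ = (−2.21) + (+0.972) + (+0.11) + (-0.105) + (-0.2) = -1.433 W/m²/K.
ΔT = −F/λ = −4.31/(-1.433) = 3.01 °C.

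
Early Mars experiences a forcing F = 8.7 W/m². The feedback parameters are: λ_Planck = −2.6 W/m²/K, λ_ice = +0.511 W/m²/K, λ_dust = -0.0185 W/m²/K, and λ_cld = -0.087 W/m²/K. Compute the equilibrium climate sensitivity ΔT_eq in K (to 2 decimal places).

3.96 K

Net feedback parameter λ = (−2.6) + (+0.511) + (-0.0185) + (-0.087) = -2.1945 W/m²/K.
ΔT = −F/λ = −8.7/(-2.1945) = 3.96 K.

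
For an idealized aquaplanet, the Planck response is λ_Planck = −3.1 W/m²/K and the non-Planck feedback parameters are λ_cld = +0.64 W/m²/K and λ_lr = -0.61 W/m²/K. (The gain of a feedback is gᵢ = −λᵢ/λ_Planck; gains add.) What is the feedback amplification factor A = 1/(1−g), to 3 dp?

Convert to gains: g_cld = 0.64/3.1 = 0.2065; g_lr = -0.61/3.1 = -0.1968.
Total gain g = 0.0097.
A = 1/(1 − 0.0097) = 1.010.

1.010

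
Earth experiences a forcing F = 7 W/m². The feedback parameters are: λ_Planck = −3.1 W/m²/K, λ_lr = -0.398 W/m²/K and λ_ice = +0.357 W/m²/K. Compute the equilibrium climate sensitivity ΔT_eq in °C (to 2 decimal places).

2.23 °C

Net feedback parameter λ = (−3.1) + (-0.398) + (+0.357) = -3.141 W/m²/K.
ΔT = −F/λ = −7/(-3.141) = 2.23 °C.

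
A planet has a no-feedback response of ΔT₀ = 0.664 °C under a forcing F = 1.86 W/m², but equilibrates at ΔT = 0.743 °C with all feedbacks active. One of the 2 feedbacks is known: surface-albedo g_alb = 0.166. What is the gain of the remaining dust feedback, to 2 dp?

-0.06

Amplification A = ΔT/ΔT₀ = 0.743/0.664 = 1.119.
Total gain g = 1 − 1/A = 1 − 1/1.119 = 0.1063.
The known gain is 0.166.
g_dust = 0.1063 − 0.166 = -0.06.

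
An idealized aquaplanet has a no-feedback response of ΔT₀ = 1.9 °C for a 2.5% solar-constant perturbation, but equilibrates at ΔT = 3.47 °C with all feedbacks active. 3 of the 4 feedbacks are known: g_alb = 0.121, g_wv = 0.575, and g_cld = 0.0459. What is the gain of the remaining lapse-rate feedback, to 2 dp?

-0.29

Amplification A = ΔT/ΔT₀ = 3.47/1.9 = 1.826.
Total gain g = 1 − 1/A = 1 − 1/1.826 = 0.4524.
Known gains sum to 0.121 + 0.575 + 0.0459 = 0.7419.
g_lr = 0.4524 − 0.7419 = -0.29.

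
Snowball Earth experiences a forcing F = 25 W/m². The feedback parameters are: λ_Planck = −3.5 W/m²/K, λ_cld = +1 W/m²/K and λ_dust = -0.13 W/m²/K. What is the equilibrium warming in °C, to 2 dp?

Net feedback parameter λ = (−3.5) + (+1) + (-0.13) = -2.63 W/m²/K.
ΔT = −F/λ = −25/(-2.63) = 9.51 °C.

9.51 °C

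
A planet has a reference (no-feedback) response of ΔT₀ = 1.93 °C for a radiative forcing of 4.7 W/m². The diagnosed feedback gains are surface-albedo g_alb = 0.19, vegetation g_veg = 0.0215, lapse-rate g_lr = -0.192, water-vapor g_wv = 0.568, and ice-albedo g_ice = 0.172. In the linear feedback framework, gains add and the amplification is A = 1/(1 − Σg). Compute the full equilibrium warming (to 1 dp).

8.0 °C

Total gain g = 0.19 + 0.0215 − 0.192 + 0.568 + 0.172 = 0.7595.
Amplification A = 1/(1 − 0.7595) = 4.158.
ΔT = 1.93 × 4.158 = 8.0 °C.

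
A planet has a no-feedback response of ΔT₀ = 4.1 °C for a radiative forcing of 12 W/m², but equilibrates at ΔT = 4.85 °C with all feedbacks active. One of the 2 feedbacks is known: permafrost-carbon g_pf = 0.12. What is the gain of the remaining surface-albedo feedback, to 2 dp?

Amplification A = ΔT/ΔT₀ = 4.85/4.1 = 1.183.
Total gain g = 1 − 1/A = 1 − 1/1.183 = 0.1547.
The known gain is 0.12.
g_alb = 0.1547 − 0.12 = 0.03.

0.03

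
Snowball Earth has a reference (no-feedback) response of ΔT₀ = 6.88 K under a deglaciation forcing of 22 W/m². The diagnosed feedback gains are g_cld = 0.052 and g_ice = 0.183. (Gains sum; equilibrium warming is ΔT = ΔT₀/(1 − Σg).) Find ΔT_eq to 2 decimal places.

8.99 K

Total gain g = 0.052 + 0.183 = 0.235.
Amplification A = 1/(1 − 0.235) = 1.307.
ΔT = 6.88 × 1.307 = 8.99 K.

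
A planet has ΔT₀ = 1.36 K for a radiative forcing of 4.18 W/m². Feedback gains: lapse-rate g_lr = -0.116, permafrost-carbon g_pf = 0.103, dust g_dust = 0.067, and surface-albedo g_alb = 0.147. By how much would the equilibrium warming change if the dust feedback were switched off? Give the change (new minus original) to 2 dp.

-0.13 K

Original: g = 0.201, ΔT = 1.36/(1−0.201) = 1.7021 K.
Without dust: g' = 0.134, ΔT' = 1.36/(1−0.134) = 1.5704 K.
Change = 1.5704 − 1.7021 = -0.13 K.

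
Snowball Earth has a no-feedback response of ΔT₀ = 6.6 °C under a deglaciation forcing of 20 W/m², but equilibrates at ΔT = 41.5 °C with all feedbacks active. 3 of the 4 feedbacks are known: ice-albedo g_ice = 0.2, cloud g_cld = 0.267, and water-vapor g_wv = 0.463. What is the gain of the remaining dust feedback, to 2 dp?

Amplification A = ΔT/ΔT₀ = 41.5/6.6 = 6.288.
Total gain g = 1 − 1/A = 1 − 1/6.288 = 0.841.
Known gains sum to 0.2 + 0.267 + 0.463 = 0.93.
g_dust = 0.841 − 0.93 = -0.09.

-0.09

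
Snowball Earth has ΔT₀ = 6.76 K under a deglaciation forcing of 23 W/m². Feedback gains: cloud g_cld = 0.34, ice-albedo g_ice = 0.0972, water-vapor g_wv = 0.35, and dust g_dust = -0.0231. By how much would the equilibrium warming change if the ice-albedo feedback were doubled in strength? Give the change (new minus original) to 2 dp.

20.08 K

Original: g = 0.7641, ΔT = 6.76/(1−0.7641) = 28.6562 K.
With doubled ice-albedo: g' = 0.8613, ΔT' = 6.76/(1−0.8613) = 48.7383 K.
Change = 48.7383 − 28.6562 = 20.08 K.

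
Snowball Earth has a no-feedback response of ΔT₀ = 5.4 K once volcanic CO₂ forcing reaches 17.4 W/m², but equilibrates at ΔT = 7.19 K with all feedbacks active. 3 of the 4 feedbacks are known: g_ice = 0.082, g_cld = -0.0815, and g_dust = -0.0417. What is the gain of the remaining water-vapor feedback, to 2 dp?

0.29

Amplification A = ΔT/ΔT₀ = 7.19/5.4 = 1.331.
Total gain g = 1 − 1/A = 1 − 1/1.331 = 0.2487.
Known gains sum to 0.082 − 0.0815 − 0.0417 = -0.0412.
g_wv = 0.2487 + 0.0412 = 0.29.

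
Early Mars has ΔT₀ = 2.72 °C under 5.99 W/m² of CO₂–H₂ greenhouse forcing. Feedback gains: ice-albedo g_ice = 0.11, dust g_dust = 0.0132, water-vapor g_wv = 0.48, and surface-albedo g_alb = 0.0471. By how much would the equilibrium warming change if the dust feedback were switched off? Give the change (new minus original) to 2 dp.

Original: g = 0.6503, ΔT = 2.72/(1−0.6503) = 7.7781 °C.
Without dust: g' = 0.6371, ΔT' = 2.72/(1−0.6371) = 7.4952 °C.
Change = 7.4952 − 7.7781 = -0.28 °C.

-0.28 °C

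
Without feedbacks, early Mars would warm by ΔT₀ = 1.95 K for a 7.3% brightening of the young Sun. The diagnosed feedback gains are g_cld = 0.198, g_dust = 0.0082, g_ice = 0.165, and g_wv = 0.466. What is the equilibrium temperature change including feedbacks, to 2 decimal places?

11.98 K

Total gain g = 0.198 + 0.0082 + 0.165 + 0.466 = 0.8372.
Amplification A = 1/(1 − 0.8372) = 6.143.
ΔT = 1.95 × 6.143 = 11.98 K.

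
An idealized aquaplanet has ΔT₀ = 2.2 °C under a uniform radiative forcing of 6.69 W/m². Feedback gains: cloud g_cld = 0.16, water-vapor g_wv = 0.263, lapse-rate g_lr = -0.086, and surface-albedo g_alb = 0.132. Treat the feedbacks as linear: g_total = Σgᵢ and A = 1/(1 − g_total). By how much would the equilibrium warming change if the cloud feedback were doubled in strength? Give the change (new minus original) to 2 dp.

Original: g = 0.469, ΔT = 2.2/(1−0.469) = 4.1431 °C.
With doubled cloud: g' = 0.629, ΔT' = 2.2/(1−0.629) = 5.9299 °C.
Change = 5.9299 − 4.1431 = 1.79 °C.

1.79 °C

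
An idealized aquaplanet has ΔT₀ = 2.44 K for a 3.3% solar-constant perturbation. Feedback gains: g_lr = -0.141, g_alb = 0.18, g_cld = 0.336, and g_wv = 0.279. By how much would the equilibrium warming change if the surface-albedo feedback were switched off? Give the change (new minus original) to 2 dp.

Original: g = 0.654, ΔT = 2.44/(1−0.654) = 7.0520 K.
Without surface-albedo: g' = 0.474, ΔT' = 2.44/(1−0.474) = 4.6388 K.
Change = 4.6388 − 7.0520 = -2.41 K.

-2.41 K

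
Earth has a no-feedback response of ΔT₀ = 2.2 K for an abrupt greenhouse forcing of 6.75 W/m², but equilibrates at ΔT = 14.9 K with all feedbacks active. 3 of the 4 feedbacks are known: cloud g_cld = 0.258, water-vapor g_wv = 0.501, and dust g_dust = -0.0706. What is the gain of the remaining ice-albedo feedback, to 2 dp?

Amplification A = ΔT/ΔT₀ = 14.9/2.2 = 6.773.
Total gain g = 1 − 1/A = 1 − 1/6.773 = 0.8524.
Known gains sum to 0.258 + 0.501 − 0.0706 = 0.6884.
g_ice = 0.8524 − 0.6884 = 0.16.

0.16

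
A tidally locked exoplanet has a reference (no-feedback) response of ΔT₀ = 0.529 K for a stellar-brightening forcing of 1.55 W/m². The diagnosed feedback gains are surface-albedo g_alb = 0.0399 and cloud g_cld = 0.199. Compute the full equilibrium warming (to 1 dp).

0.7 K

Total gain g = 0.0399 + 0.199 = 0.2389.
Amplification A = 1/(1 − 0.2389) = 1.314.
ΔT = 0.529 × 1.314 = 0.7 K.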